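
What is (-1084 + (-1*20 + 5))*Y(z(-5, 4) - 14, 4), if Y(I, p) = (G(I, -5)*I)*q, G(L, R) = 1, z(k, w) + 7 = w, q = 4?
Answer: 74732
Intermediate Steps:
z(k, w) = -7 + w
Y(I, p) = 4*I (Y(I, p) = (1*I)*4 = I*4 = 4*I)
(-1084 + (-1*20 + 5))*Y(z(-5, 4) - 14, 4) = (-1084 + (-1*20 + 5))*(4*((-7 + 4) - 14)) = (-1084 + (-20 + 5))*(4*(-3 - 14)) = (-1084 - 15)*(4*(-17)) = -1099*(-68) = 74732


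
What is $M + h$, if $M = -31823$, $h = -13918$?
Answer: $-45741$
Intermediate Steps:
$M + h = -31823 - 13918 = -45741$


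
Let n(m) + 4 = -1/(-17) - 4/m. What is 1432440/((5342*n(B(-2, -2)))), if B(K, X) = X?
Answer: -4058580/29381 ≈ -138.14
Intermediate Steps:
n(m) = -67/17 - 4/m (n(m) = -4 + (-1/(-17) - 4/m) = -4 + (-1*(-1/17) - 4/m) = -4 + (1/17 - 4/m) = -67/17 - 4/m)
1432440/((5342*n(B(-2, -2)))) = 1432440/((5342*(-67/17 - 4/(-2)))) = 1432440/((5342*(-67/17 - 4*(-1/2)))) = 1432440/((5342*(-67/17 + 2))) = 1432440/((5342*(-33/17))) = 1432440/(-176286/17) = 1432440*(-17/176286) = -4058580/29381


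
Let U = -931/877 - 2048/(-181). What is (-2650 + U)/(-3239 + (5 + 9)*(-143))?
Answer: 139675155/277313539 ≈ 0.50367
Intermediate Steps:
U = 1627585/158737 (U = -931*1/877 - 2048*(-1/181) = -931/877 + 2048/181 = 1627585/158737 ≈ 10.253)
(-2650 + U)/(-3239 + (5 + 9)*(-143)) = (-2650 + 1627585/158737)/(-3239 + (5 + 9)*(-143)) = -419025465/(158737*(-3239 + 14*(-143))) = -419025465/(158737*(-3239 - 2002)) = -419025465/158737/(-5241) = -419025465/158737*(-1/5241) = 139675155/277313539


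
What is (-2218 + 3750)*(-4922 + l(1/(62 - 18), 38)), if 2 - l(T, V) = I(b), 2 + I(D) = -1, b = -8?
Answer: -7532844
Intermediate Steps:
I(D) = -3 (I(D) = -2 - 1 = -3)
l(T, V) = 5 (l(T, V) = 2 - 1*(-3) = 2 + 3 = 5)
(-2218 + 3750)*(-4922 + l(1/(62 - 18), 38)) = (-2218 + 3750)*(-4922 + 5) = 1532*(-4917) = -7532844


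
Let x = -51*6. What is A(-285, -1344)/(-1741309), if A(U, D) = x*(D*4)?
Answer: -1645056/1741309 ≈ -0.94472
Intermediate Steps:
x = -306
A(U, D) = -1224*D (A(U, D) = -306*D*4 = -1224*D)
A(-285, -1344)/(-1741309) = -1224*(-1344)/(-1741309) = 1645056*(-1/1741309) = -1645056/1741309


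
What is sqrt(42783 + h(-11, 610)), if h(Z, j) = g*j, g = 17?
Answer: sqrt(53153) ≈ 230.55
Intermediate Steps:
h(Z, j) = 17*j
sqrt(42783 + h(-11, 610)) = sqrt(42783 + 17*610) = sqrt(42783 + 10370) = sqrt(53153)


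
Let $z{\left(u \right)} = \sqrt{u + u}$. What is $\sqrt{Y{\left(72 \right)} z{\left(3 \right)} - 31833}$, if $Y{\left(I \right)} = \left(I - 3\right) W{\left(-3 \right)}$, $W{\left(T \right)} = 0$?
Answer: $9 i \sqrt{393} \approx 178.42 i$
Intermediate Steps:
$z{\left(u \right)} = \sqrt{2} \sqrt{u}$ ($z{\left(u \right)} = \sqrt{2 u} = \sqrt{2} \sqrt{u}$)
$Y{\left(I \right)} = 0$ ($Y{\left(I \right)} = \left(I - 3\right) 0 = \left(-3 + I\right) 0 = 0$)
$\sqrt{Y{\left(72 \right)} z{\left(3 \right)} - 31833} = \sqrt{0 \sqrt{2} \sqrt{3} - 31833} = \sqrt{0 \sqrt{6} - 31833} = \sqrt{0 - 31833} = \sqrt{-31833} = 9 i \sqrt{393}$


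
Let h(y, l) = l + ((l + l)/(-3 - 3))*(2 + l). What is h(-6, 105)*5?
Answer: -18200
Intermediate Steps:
h(y, l) = l - l*(2 + l)/3 (h(y, l) = l + ((2*l)/(-6))*(2 + l) = l + ((2*l)*(-⅙))*(2 + l) = l + (-l/3)*(2 + l) = l - l*(2 + l)/3)
h(-6, 105)*5 = ((⅓)*105*(1 - 1*105))*5 = ((⅓)*105*(1 - 105))*5 = ((⅓)*105*(-104))*5 = -3640*5 = -18200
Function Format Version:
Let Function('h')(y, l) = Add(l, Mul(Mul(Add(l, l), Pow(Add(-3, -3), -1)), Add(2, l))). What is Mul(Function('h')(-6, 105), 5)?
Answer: -18200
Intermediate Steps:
Function('h')(y, l) = Add(l, Mul(Rational(-1, 3), l, Add(2, l))) (Function('h')(y, l) = Add(l, Mul(Mul(Mul(2, l), Pow(-6, -1)), Add(2, l))) = Add(l, Mul(Mul(Mul(2, l), Rational(-1, 6)), Add(2, l))) = Add(l, Mul(Mul(Rational(-1, 3), l), Add(2, l))) = Add(l, Mul(Rational(-1, 3), l, Add(2, l))))
Mul(Function('h')(-6, 105), 5) = Mul(Mul(Rational(1, 3), 105, Add(1, Mul(-1, 105))), 5) = Mul(Mul(Rational(1, 3), 105, Add(1, -105)), 5) = Mul(Mul(Rational(1, 3), 105, -104), 5) = Mul(-3640, 5) = -18200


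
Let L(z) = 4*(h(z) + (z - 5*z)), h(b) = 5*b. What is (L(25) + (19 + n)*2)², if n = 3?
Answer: 20736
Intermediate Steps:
L(z) = 4*z (L(z) = 4*(5*z + (z - 5*z)) = 4*(5*z - 4*z) = 4*z)
(L(25) + (19 + n)*2)² = (4*25 + (19 + 3)*2)² = (100 + 22*2)² = (100 + 44)² = 144² = 20736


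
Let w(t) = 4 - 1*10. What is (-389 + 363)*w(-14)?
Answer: 156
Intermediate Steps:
w(t) = -6 (w(t) = 4 - 10 = -6)
(-389 + 363)*w(-14) = (-389 + 363)*(-6) = -26*(-6) = 156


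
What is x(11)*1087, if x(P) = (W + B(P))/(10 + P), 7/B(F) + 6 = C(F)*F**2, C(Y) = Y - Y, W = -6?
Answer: -46741/126 ≈ -370.96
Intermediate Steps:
C(Y) = 0
B(F) = -7/6 (B(F) = 7/(-6 + 0*F**2) = 7/(-6 + 0) = 7/(-6) = 7*(-1/6) = -7/6)
x(P) = -43/(6*(10 + P)) (x(P) = (-6 - 7/6)/(10 + P) = -43/(6*(10 + P)))
x(11)*1087 = -43/(60 + 6*11)*1087 = -43/(60 + 66)*1087 = -43/126*1087 = -46741/126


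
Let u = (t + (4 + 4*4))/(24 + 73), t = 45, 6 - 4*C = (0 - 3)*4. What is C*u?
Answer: 585/194 ≈ 3.0155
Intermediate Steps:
C = 9/2 (C = 3/2 - (0 - 3)*4/4 = 3/2 - (-3)*4/4 = 3/2 - ¼*(-12) = 3/2 + 3 = 9/2 ≈ 4.5000)
u = 65/97 (u = (45 + (4 + 4*4))/(24 + 73) = (45 + (4 + 16))/97 = (45 + 20)*(1/97) = 65*(1/97) = 65/97 ≈ 0.67010)
C*u = (9/2)*(65/97) = 585/194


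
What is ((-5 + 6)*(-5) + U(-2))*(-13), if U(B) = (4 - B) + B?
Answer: 13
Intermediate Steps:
U(B) = 4
((-5 + 6)*(-5) + U(-2))*(-13) = ((-5 + 6)*(-5) + 4)*(-13) = (1*(-5) + 4)*(-13) = (-5 + 4)*(-13) = -1*(-13) = 13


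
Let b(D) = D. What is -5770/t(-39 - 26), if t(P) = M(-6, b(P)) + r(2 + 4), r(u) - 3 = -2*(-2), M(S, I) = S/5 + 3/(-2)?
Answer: -57700/43 ≈ -1341.9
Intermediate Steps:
M(S, I) = -3/2 + S/5 (M(S, I) = S*(1/5) + 3*(-1/2) = S/5 - 3/2 = -3/2 + S/5)
r(u) = 7 (r(u) = 3 - 2*(-2) = 3 + 4 = 7)
t(P) = 43/10 (t(P) = (-3/2 + (1/5)*(-6)) + 7 = (-3/2 - 6/5) + 7 = -27/10 + 7 = 43/10)
-5770/t(-39 - 26) = -5770/43/10 = -5770*10/43 = -57700/43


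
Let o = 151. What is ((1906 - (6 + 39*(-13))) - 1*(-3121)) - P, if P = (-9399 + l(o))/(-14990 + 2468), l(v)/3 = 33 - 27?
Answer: 23070745/4174 ≈ 5527.3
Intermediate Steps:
l(v) = 18 (l(v) = 3*(33 - 27) = 3*6 = 18)
P = 3127/4174 (P = (-9399 + 18)/(-14990 + 2468) = -9381/(-12522) = -9381*(-1/12522) = 3127/4174 ≈ 0.74916)
((1906 - (6 + 39*(-13))) - 1*(-3121)) - P = ((1906 - (6 + 39*(-13))) - 1*(-3121)) - 1*3127/4174 = ((1906 - (6 - 507)) + 3121) - 3127/4174 = ((1906 - 1*(-501)) + 3121) - 3127/4174 = ((1906 + 501) + 3121) - 3127/4174 = (2407 + 3121) - 3127/4174 = 5528 - 3127/4174 = 23070745/4174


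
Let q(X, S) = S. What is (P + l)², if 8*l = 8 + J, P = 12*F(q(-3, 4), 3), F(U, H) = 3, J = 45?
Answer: 116281/64 ≈ 1816.9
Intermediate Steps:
P = 36 (P = 12*3 = 36)
l = 53/8 (l = (8 + 45)/8 = (⅛)*53 = 53/8 ≈ 6.6250)
(P + l)² = (36 + 53/8)² = (341/8)² = 116281/64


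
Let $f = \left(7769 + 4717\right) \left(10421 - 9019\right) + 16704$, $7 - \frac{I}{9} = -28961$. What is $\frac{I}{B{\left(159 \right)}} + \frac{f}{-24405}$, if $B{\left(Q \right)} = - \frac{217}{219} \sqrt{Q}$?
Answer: $- \frac{5840692}{8135} - \frac{19031976 \sqrt{159}}{11501} \approx -21584.0$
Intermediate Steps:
$I = 260712$ ($I = 63 - -260649 = 63 + 260649 = 260712$)
$B{\left(Q \right)} = - \frac{217 \sqrt{Q}}{219}$ ($B{\left(Q \right)} = \left(-217\right) \frac{1}{219} \sqrt{Q} = - \frac{217 \sqrt{Q}}{219}$)
$f = 17522076$ ($f = 12486 \cdot 1402 + 16704 = 17505372 + 16704 = 17522076$)
$\frac{I}{B{\left(159 \right)}} + \frac{f}{-24405} = \frac{260712}{\left(- \frac{217}{219}\right) \sqrt{159}} + \frac{17522076}{-24405} = 260712 \left(- \frac{73 \sqrt{159}}{11501}\right) + 17522076 \left(- \frac{1}{24405}\right) = - \frac{19031976 \sqrt{159}}{11501} - \frac{5840692}{8135} = - \frac{5840692}{8135} - \frac{19031976 \sqrt{159}}{11501}$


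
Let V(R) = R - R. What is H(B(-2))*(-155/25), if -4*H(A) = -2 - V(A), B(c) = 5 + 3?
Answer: -31/10 ≈ -3.1000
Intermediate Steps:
B(c) = 8
V(R) = 0
H(A) = ½ (H(A) = -(-2 - 1*0)/4 = -(-2 + 0)/4 = -¼*(-2) = ½)
H(B(-2))*(-155/25) = (-155/25)/2 = (-155*1/25)/2 = (½)*(-31/5) = -31/10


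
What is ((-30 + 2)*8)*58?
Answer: -12992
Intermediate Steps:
((-30 + 2)*8)*58 = -28*8*58 = -224*58 = -12992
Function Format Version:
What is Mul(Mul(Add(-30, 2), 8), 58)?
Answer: -12992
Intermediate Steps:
Mul(Mul(Add(-30, 2), 8), 58) = Mul(Mul(-28, 8), 58) = Mul(-224, 58) = -12992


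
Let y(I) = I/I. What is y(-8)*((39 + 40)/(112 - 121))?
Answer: -79/9 ≈ -8.7778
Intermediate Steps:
y(I) = 1
y(-8)*((39 + 40)/(112 - 121)) = 1*((39 + 40)/(112 - 121)) = 1*(79/(-9)) = 1*(79*(-⅑)) = 1*(-79/9) = -79/9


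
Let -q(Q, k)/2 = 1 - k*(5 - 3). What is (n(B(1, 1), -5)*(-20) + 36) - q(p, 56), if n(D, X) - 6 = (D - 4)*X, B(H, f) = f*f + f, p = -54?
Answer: -506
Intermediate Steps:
B(H, f) = f + f**2 (B(H, f) = f**2 + f = f + f**2)
n(D, X) = 6 + X*(-4 + D) (n(D, X) = 6 + (D - 4)*X = 6 + (-4 + D)*X = 6 + X*(-4 + D))
q(Q, k) = -2 + 4*k (q(Q, k) = -2*(1 - k*(5 - 3)) = -2*(1 - k*2) = -2*(1 - 2*k) = -2 + 4*k)
(n(B(1, 1), -5)*(-20) + 36) - q(p, 56) = ((6 - 4*(-5) + (1*(1 + 1))*(-5))*(-20) + 36) - (-2 + 4*56) = ((6 + 20 + (1*2)*(-5))*(-20) + 36) - (-2 + 224) = ((6 + 20 + 2*(-5))*(-20) + 36) - 1*222 = ((6 + 20 - 10)*(-20) + 36) - 222 = (16*(-20) + 36) - 222 = (-320 + 36) - 222 = -284 - 222 = -506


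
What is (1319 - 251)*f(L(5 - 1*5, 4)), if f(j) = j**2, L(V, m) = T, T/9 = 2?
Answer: 346032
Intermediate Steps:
T = 18 (T = 9*2 = 18)
L(V, m) = 18
(1319 - 251)*f(L(5 - 1*5, 4)) = (1319 - 251)*18**2 = 1068*324 = 346032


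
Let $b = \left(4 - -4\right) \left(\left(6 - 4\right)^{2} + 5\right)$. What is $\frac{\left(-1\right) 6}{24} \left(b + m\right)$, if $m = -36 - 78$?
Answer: $\frac{21}{2} \approx 10.5$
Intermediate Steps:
$b = 72$ ($b = \left(4 + 4\right) \left(2^{2} + 5\right) = 8 \left(4 + 5\right) = 8 \cdot 9 = 72$)
$m = -114$
$\frac{\left(-1\right) 6}{24} \left(b + m\right) = \frac{\left(-1\right) 6}{24} \left(72 - 114\right) = \left(-6\right) \frac{1}{24} \left(-42\right) = \left(- \frac{1}{4}\right) \left(-42\right) = \frac{21}{2}$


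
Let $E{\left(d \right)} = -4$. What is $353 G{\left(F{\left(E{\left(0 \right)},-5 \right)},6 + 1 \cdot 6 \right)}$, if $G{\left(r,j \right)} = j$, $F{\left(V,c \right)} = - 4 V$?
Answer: $4236$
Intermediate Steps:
$353 G{\left(F{\left(E{\left(0 \right)},-5 \right)},6 + 1 \cdot 6 \right)} = 353 \left(6 + 1 \cdot 6\right) = 353 \left(6 + 6\right) = 353 \cdot 12 = 4236$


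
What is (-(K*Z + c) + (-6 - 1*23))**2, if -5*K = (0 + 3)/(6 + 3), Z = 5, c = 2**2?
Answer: 9604/9 ≈ 1067.1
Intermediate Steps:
c = 4
K = -1/15 (K = -(0 + 3)/(5*(6 + 3)) = -3/(5*9) = -1/5*1/3 = -1/15 ≈ -0.066667)
(-(K*Z + c) + (-6 - 1*23))**2 = (-(-1/15*5 + 4) + (-6 - 1*23))**2 = (-(-1/3 + 4) + (-6 - 23))**2 = (-1*11/3 - 29)**2 = (-11/3 - 29)**2 = (-98/3)**2 = 9604/9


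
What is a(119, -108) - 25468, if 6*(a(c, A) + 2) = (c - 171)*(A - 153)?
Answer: -23208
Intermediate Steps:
a(c, A) = -2 + (-171 + c)*(-153 + A)/6 (a(c, A) = -2 + ((c - 171)*(A - 153))/6 = -2 + ((-171 + c)*(-153 + A))/6 = -2 + (-171 + c)*(-153 + A)/6)
a(119, -108) - 25468 = (8717/2 - 57/2*(-108) - 51/2*119 + (1/6)*(-108)*119) - 25468 = (8717/2 + 3078 - 6069/2 - 2142) - 25468 = 2260 - 25468 = -23208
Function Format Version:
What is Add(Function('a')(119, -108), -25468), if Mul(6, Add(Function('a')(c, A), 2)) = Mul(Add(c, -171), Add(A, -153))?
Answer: -23208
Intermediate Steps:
Function('a')(c, A) = Add(-2, Mul(Rational(1, 6), Add(-171, c), Add(-153, A))) (Function('a')(c, A) = Add(-2, Mul(Rational(1, 6), Mul(Add(c, -171), Add(A, -153)))) = Add(-2, Mul(Rational(1, 6), Mul(Add(-171, c), Add(-153, A)))) = Add(-2, Mul(Rational(1, 6), Add(-171, c), Add(-153, A))))
Add(Function('a')(119, -108), -25468) = Add(Add(Rational(8717, 2), Mul(Rational(-57, 2), -108), Mul(Rational(-51, 2), 119), Mul(Rational(1, 6), -108, 119)), -25468) = Add(Add(Rational(8717, 2), 3078, Rational(-6069, 2), -2142), -25468) = Add(2260, -25468) = -23208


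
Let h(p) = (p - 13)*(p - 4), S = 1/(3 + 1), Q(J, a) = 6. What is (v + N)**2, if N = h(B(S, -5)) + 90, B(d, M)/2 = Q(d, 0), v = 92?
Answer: 30276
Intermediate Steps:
S = 1/4 ≈ 0.25000
B(d, M) = 12 (B(d, M) = 2*6 = 12)
h(p) = (-13 + p)*(-4 + p)
N = 82 (N = (52 + 12**2 - 17*12) + 90 = (52 + 144 - 204) + 90 = -8 + 90 = 82)
(v + N)**2 = (92 + 82)**2 = 174**2 = 30276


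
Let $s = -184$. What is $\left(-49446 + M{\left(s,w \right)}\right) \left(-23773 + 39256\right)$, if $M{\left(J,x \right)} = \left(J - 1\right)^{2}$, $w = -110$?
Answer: $-235666743$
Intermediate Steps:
$M{\left(J,x \right)} = \left(-1 + J\right)^{2}$
$\left(-49446 + M{\left(s,w \right)}\right) \left(-23773 + 39256\right) = \left(-49446 + \left(-1 - 184\right)^{2}\right) \left(-23773 + 39256\right) = \left(-49446 + \left(-185\right)^{2}\right) 15483 = \left(-49446 + 34225\right) 15483 = \left(-15221\right) 15483 = -235666743$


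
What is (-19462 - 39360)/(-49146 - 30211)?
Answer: 58822/79357 ≈ 0.74123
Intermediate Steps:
(-19462 - 39360)/(-49146 - 30211) = -58822/(-79357) = -58822*(-1/79357) = 58822/79357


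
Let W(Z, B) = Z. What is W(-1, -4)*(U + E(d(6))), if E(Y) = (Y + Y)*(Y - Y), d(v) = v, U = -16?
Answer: 16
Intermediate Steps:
E(Y) = 0 (E(Y) = (2*Y)*0 = 0)
W(-1, -4)*(U + E(d(6))) = -(-16 + 0) = -1*(-16) = 16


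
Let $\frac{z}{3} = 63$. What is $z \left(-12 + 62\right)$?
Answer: $9450$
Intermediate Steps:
$z = 189$ ($z = 3 \cdot 63 = 189$)
$z \left(-12 + 62\right) = 189 \left(-12 + 62\right) = 189 \cdot 50 = 9450$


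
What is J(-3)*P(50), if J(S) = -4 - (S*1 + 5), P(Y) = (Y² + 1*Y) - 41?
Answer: -15054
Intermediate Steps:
P(Y) = -41 + Y + Y² (P(Y) = (Y² + Y) - 41 = (Y + Y²) - 41 = -41 + Y + Y²)
J(S) = -9 - S (J(S) = -4 - (S + 5) = -4 - (5 + S) = -4 + (-5 - S) = -9 - S)
J(-3)*P(50) = (-9 - 1*(-3))*(-41 + 50 + 50²) = (-9 + 3)*(-41 + 50 + 2500) = -6*2509 = -15054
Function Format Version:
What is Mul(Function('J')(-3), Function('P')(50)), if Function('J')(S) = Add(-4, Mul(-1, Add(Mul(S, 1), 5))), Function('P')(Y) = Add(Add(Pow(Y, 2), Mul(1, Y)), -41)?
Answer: -15054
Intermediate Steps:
Function('P')(Y) = Add(-41, Y, Pow(Y, 2)) (Function('P')(Y) = Add(Add(Pow(Y, 2), Y), -41) = Add(Add(Y, Pow(Y, 2)), -41) = Add(-41, Y, Pow(Y, 2)))
Function('J')(S) = Add(-9, Mul(-1, S)) (Function('J')(S) = Add(-4, Mul(-1, Add(S, 5))) = Add(-4, Mul(-1, Add(5, S))) = Add(-4, Add(-5, Mul(-1, S))) = Add(-9, Mul(-1, S)))
Mul(Function('J')(-3), Function('P')(50)) = Mul(Add(-9, Mul(-1, -3)), Add(-41, 50, Pow(50, 2))) = Mul(Add(-9, 3), Add(-41, 50, 2500)) = Mul(-6, 2509) = -15054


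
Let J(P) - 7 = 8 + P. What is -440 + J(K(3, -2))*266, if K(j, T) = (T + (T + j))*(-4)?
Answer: 4614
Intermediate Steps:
K(j, T) = -8*T - 4*j (K(j, T) = (j + 2*T)*(-4) = -8*T - 4*j)
J(P) = 15 + P (J(P) = 7 + (8 + P) = 15 + P)
-440 + J(K(3, -2))*266 = -440 + (15 + (-8*(-2) - 4*3))*266 = -440 + (15 + (16 - 12))*266 = -440 + (15 + 4)*266 = -440 + 19*266 = -440 + 5054 = 4614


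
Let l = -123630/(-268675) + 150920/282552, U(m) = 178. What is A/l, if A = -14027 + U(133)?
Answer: -26283552673785/1887008369 ≈ -13929.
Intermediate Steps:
l = 1887008369/1897866465 (l = -123630*(-1/268675) + 150920*(1/282552) = 24726/53735 + 18865/35319 = 1887008369/1897866465 ≈ 0.99428)
A = -13849 (A = -14027 + 178 = -13849)
A/l = -13849/1887008369/1897866465 = -13849*1897866465/1887008369 = -26283552673785/1887008369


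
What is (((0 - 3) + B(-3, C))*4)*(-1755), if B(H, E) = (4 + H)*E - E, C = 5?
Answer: 21060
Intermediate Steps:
B(H, E) = -E + E*(4 + H) (B(H, E) = E*(4 + H) - E = -E + E*(4 + H))
(((0 - 3) + B(-3, C))*4)*(-1755) = (((0 - 3) + 5*(3 - 3))*4)*(-1755) = ((-3 + 5*0)*4)*(-1755) = ((-3 + 0)*4)*(-1755) = -3*4*(-1755) = -12*(-1755) = 21060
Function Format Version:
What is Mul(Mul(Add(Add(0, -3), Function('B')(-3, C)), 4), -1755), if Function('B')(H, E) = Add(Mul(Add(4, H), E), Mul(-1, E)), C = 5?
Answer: 21060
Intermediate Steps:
Function('B')(H, E) = Add(Mul(-1, E), Mul(E, Add(4, H))) (Function('B')(H, E) = Add(Mul(E, Add(4, H)), Mul(-1, E)) = Add(Mul(-1, E), Mul(E, Add(4, H))))
Mul(Mul(Add(Add(0, -3), Function('B')(-3, C)), 4), -1755) = Mul(Mul(Add(Add(0, -3), Mul(5, Add(3, -3))), 4), -1755) = Mul(Mul(Add(-3, Mul(5, 0)), 4), -1755) = Mul(Mul(Add(-3, 0), 4), -1755) = Mul(Mul(-3, 4), -1755) = Mul(-12, -1755) = 21060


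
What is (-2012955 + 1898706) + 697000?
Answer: 582751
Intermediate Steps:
(-2012955 + 1898706) + 697000 = -114249 + 697000 = 582751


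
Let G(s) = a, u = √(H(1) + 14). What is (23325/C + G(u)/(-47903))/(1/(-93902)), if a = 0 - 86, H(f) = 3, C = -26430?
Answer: 3490226206983/42202543 ≈ 82702.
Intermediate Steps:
a = -86
u = √17 (u = √(3 + 14) = √17 ≈ 4.1231)
G(s) = -86
(23325/C + G(u)/(-47903))/(1/(-93902)) = (23325/(-26430) - 86/(-47903))/(1/(-93902)) = (23325*(-1/26430) - 86*(-1/47903))/(-1/93902) = (-1555/1762 + 86/47903)*(-93902) = -74337633/84405086*(-93902) = 3490226206983/42202543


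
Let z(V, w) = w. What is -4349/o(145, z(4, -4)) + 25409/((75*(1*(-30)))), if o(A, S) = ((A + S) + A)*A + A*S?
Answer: -17479321/1533375 ≈ -11.399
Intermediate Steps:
o(A, S) = A*S + A*(S + 2*A) (o(A, S) = (S + 2*A)*A + A*S = A*(S + 2*A) + A*S = A*S + A*(S + 2*A))
-4349/o(145, z(4, -4)) + 25409/((75*(1*(-30)))) = -4349*1/(290*(145 - 4)) + 25409/((75*(1*(-30)))) = -4349/(2*145*141) + 25409/((75*(-30))) = -4349/40890 + 25409/(-2250) = -4349*1/40890 + 25409*(-1/2250) = -4349/40890 - 25409/2250 = -17479321/1533375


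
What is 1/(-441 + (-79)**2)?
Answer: 1/5800 ≈ 0.00017241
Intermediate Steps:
1/(-441 + (-79)**2) = 1/(-441 + 6241) = 1/5800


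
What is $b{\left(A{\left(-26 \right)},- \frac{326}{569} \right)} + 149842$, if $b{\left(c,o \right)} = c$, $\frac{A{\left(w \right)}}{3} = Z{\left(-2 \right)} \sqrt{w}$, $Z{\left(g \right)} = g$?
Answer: $149842 - 6 i \sqrt{26} \approx 1.4984 \cdot 10^{5} - 30.594 i$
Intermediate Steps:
$A{\left(w \right)} = - 6 \sqrt{w}$ ($A{\left(w \right)} = 3 \left(- 2 \sqrt{w}\right) = - 6 \sqrt{w}$)
$b{\left(A{\left(-26 \right)},- \frac{326}{569} \right)} + 149842 = - 6 \sqrt{-26} + 149842 = - 6 i \sqrt{26} + 149842 = 149842 - 6 i \sqrt{26}$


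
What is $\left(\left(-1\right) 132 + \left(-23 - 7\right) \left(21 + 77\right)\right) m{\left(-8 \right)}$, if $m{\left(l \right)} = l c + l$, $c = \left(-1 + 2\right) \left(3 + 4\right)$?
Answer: $196608$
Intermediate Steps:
$c = 7$ ($c = 1 \cdot 7 = 7$)
$m{\left(l \right)} = 8 l$ ($m{\left(l \right)} = l 7 + l = 7 l + l = 8 l$)
$\left(\left(-1\right) 132 + \left(-23 - 7\right) \left(21 + 77\right)\right) m{\left(-8 \right)} = \left(\left(-1\right) 132 + \left(-23 - 7\right) \left(21 + 77\right)\right) 8 \left(-8\right) = \left(-132 - 2940\right) \left(-64\right) = \left(-3072\right) \left(-64\right) = 196608$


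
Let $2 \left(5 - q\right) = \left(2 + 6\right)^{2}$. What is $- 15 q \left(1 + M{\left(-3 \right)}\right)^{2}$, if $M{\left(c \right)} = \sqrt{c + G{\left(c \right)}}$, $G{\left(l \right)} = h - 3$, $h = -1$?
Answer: $-2430 + 810 i \sqrt{7} \approx -2430.0 + 2143.1 i$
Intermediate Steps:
$q = -27$ ($q = 5 - \frac{\left(2 + 6\right)^{2}}{2} = 5 - \frac{8^{2}}{2} = 5 - 32 = -27$)
$G{\left(l \right)} = -4$ ($G{\left(l \right)} = -1 - 3 = -4$)
$M{\left(c \right)} = \sqrt{-4 + c}$ ($M{\left(c \right)} = \sqrt{c - 4} = \sqrt{-4 + c}$)
$- 15 q \left(1 + M{\left(-3 \right)}\right)^{2} = \left(-15\right) \left(-27\right) \left(1 + \sqrt{-4 - 3}\right)^{2} = 405 \left(1 + \sqrt{-7}\right)^{2} = 405 \left(1 + i \sqrt{7}\right)^{2}$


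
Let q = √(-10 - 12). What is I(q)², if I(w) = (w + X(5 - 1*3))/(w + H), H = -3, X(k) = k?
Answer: (2 + I*√22)²/(3 - I*√22)² ≈ -0.30593 - 0.78092*I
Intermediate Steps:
q = I*√22 (q = √(-22) = I*√22 ≈ 4.6904*I)
I(w) = (2 + w)/(-3 + w) (I(w) = (w + (5 - 1*3))/(w - 3) = (w + (5 - 3))/(-3 + w) = (w + 2)/(-3 + w) = (2 + w)/(-3 + w))
I(q)² = ((2 + I*√22)/(-3 + I*√22))² = (2 + I*√22)²/(-3 + I*√22)²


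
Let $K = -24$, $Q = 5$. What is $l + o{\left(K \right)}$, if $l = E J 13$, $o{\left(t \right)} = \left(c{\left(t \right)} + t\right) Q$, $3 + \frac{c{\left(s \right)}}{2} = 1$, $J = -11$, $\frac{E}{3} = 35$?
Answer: $-15155$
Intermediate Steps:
$E = 105$ ($E = 3 \cdot 35 = 105$)
$c{\left(s \right)} = -4$ ($c{\left(s \right)} = -6 + 2 \cdot 1 = -6 + 2 = -4$)
$o{\left(t \right)} = -20 + 5 t$ ($o{\left(t \right)} = \left(-4 + t\right) 5 = -20 + 5 t$)
$l = -15015$ ($l = 105 \left(-11\right) 13 = \left(-1155\right) 13 = -15015$)
$l + o{\left(K \right)} = -15015 + \left(-20 + 5 \left(-24\right)\right) = -15015 - 140 = -15155$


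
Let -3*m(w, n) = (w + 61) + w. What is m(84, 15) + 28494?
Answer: 85253/3 ≈ 28418.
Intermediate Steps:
m(w, n) = -61/3 - 2*w/3 (m(w, n) = -((w + 61) + w)/3 = -((61 + w) + w)/3 = -(61 + 2*w)/3 = -61/3 - 2*w/3)
m(84, 15) + 28494 = (-61/3 - 2/3*84) + 28494 = (-61/3 - 56) + 28494 = -229/3 + 28494 = 85253/3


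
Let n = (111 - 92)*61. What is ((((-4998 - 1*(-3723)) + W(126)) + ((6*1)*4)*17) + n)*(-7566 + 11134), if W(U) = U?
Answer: 1491424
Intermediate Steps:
n = 1159 (n = 19*61 = 1159)
((((-4998 - 1*(-3723)) + W(126)) + ((6*1)*4)*17) + n)*(-7566 + 11134) = ((((-4998 - 1*(-3723)) + 126) + ((6*1)*4)*17) + 1159)*(-7566 + 11134) = ((((-4998 + 3723) + 126) + (6*4)*17) + 1159)*3568 = (((-1275 + 126) + 24*17) + 1159)*3568 = ((-1149 + 408) + 1159)*3568 = (-741 + 1159)*3568 = 418*3568 = 1491424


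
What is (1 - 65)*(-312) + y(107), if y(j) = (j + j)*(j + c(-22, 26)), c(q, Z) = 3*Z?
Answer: 59558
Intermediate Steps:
y(j) = 2*j*(78 + j) (y(j) = (j + j)*(j + 3*26) = (2*j)*(j + 78) = (2*j)*(78 + j) = 2*j*(78 + j))
(1 - 65)*(-312) + y(107) = (1 - 65)*(-312) + 2*107*(78 + 107) = -64*(-312) + 2*107*185 = 19968 + 39590 = 59558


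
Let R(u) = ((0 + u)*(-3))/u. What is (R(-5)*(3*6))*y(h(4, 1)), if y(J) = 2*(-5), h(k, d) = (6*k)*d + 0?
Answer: 540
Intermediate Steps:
h(k, d) = 6*d*k (h(k, d) = 6*d*k + 0 = 6*d*k)
y(J) = -10
R(u) = -3 (R(u) = (u*(-3))/u = (-3*u)/u = -3)
(R(-5)*(3*6))*y(h(4, 1)) = -9*6*(-10) = -3*18*(-10) = -54*(-10) = 540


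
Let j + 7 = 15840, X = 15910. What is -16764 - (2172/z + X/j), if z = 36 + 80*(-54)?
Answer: -94759329181/5652381 ≈ -16765.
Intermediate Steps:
z = -4284 (z = 36 - 4320 = -4284)
j = 15833 (j = -7 + 15840 = 15833)
-16764 - (2172/z + X/j) = -16764 - (2172/(-4284) + 15910/15833) = -16764 - (2172*(-1/4284) + 15910*(1/15833)) = -16764 - (-181/357 + 15910/15833) = -16764 - 1*2814097/5652381 = -16764 - 2814097/5652381 = -94759329181/5652381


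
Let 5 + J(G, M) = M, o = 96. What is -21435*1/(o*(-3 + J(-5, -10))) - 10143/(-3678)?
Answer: 5353613/353088 ≈ 15.162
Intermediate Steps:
J(G, M) = -5 + M
-21435*1/(o*(-3 + J(-5, -10))) - 10143/(-3678) = -21435*1/(96*(-3 + (-5 - 10))) - 10143/(-3678) = -21435*1/(96*(-3 - 15)) - 10143*(-1/3678) = -21435/((-18*96)) + 3381/1226 = -21435/(-1728) + 3381/1226 = -21435*(-1/1728) + 3381/1226 = 7145/576 + 3381/1226 = 5353613/353088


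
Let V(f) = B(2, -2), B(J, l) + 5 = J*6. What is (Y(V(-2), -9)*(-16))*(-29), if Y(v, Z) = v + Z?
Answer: -928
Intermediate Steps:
B(J, l) = -5 + 6*J (B(J, l) = -5 + J*6 = -5 + 6*J)
V(f) = 7 (V(f) = -5 + 6*2 = -5 + 12 = 7)
Y(v, Z) = Z + v
(Y(V(-2), -9)*(-16))*(-29) = ((-9 + 7)*(-16))*(-29) = -2*(-16)*(-29) = 32*(-29) = -928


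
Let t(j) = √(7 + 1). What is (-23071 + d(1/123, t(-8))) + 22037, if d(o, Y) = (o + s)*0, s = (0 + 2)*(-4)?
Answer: -1034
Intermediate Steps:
s = -8 (s = 2*(-4) = -8)
t(j) = 2*√2 (t(j) = √8 = 2*√2)
d(o, Y) = 0 (d(o, Y) = (o - 8)*0 = (-8 + o)*0 = 0)
(-23071 + d(1/123, t(-8))) + 22037 = (-23071 + 0) + 22037 = -23071 + 22037 = -1034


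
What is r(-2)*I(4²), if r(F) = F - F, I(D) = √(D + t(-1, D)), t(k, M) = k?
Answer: 0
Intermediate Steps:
I(D) = √(-1 + D) (I(D) = √(D - 1) = √(-1 + D))
r(F) = 0
r(-2)*I(4²) = 0*√(-1 + 4²) = 0*√(-1 + 16) = 0*√15 = 0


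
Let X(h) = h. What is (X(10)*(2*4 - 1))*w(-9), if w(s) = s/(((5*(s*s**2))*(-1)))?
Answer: -14/81 ≈ -0.17284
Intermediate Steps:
w(s) = -1/(5*s**2) (w(s) = s/(((5*s**3)*(-1))) = s/((-5*s**3)) = s*(-1/(5*s**3)) = -1/(5*s**2))
(X(10)*(2*4 - 1))*w(-9) = (10*(2*4 - 1))*(-1/5/(-9)**2) = (10*(8 - 1))*(-1/5*1/81) = (10*7)*(-1/405) = 70*(-1/405) = -14/81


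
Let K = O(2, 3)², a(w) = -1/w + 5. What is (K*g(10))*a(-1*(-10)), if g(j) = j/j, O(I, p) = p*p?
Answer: 3969/10 ≈ 396.90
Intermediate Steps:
O(I, p) = p²
a(w) = 5 - 1/w
g(j) = 1
K = 81 (K = (3²)² = 9² = 81)
(K*g(10))*a(-1*(-10)) = (81*1)*(5 - 1/((-1*(-10)))) = 81*(5 - 1/10) = 81*(5 - 1*⅒) = 81*(5 - ⅒) = 81*(49/10) = 3969/10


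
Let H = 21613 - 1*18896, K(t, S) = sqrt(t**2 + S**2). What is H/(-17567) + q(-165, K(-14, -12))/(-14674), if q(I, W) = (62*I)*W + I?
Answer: -305543/2130398 + 930*sqrt(85)/667 ≈ 12.711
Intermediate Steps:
K(t, S) = sqrt(S**2 + t**2)
q(I, W) = I + 62*I*W (q(I, W) = 62*I*W + I = I + 62*I*W)
H = 2717 (H = 21613 - 18896 = 2717)
H/(-17567) + q(-165, K(-14, -12))/(-14674) = 2717/(-17567) - 165*(1 + 62*sqrt((-12)**2 + (-14)**2))/(-14674) = 2717*(-1/17567) - 165*(1 + 62*sqrt(144 + 196))*(-1/14674) = -247/1597 - 165*(1 + 62*sqrt(340))*(-1/14674) = -247/1597 - 165*(1 + 62*(2*sqrt(85)))*(-1/14674) = -247/1597 - 165*(1 + 124*sqrt(85))*(-1/14674) = -247/1597 + (-165 - 20460*sqrt(85))*(-1/14674) = -247/1597 + (15/1334 + 930*sqrt(85)/667) = -305543/2130398 + 930*sqrt(85)/667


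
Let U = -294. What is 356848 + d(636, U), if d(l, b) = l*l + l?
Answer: 761980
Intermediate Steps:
d(l, b) = l + l² (d(l, b) = l² + l = l + l²)
356848 + d(636, U) = 356848 + 636*(1 + 636) = 356848 + 636*637 = 356848 + 405132 = 761980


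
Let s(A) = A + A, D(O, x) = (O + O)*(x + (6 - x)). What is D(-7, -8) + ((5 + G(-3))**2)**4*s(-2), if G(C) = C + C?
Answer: -88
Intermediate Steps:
G(C) = 2*C
D(O, x) = 12*O (D(O, x) = (2*O)*6 = 12*O)
s(A) = 2*A
D(-7, -8) + ((5 + G(-3))**2)**4*s(-2) = 12*(-7) + ((5 + 2*(-3))**2)**4*(2*(-2)) = -84 + ((5 - 6)**2)**4*(-4) = -84 + ((-1)**2)**4*(-4) = -84 + 1**4*(-4) = -84 + 1*(-4) = -84 - 4 = -88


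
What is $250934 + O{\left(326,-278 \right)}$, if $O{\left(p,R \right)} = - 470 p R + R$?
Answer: $42845816$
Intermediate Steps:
$O{\left(p,R \right)} = R - 470 R p$ ($O{\left(p,R \right)} = - 470 R p + R = R - 470 R p$)
$250934 + O{\left(326,-278 \right)} = 250934 - 278 \left(1 - 153220\right) = 250934 - -42594882 = 250934 + 42594882 = 42845816$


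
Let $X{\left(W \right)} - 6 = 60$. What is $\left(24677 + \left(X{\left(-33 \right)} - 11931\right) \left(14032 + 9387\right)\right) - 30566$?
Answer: $-277872324$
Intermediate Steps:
$X{\left(W \right)} = 66$ ($X{\left(W \right)} = 6 + 60 = 66$)
$\left(24677 + \left(X{\left(-33 \right)} - 11931\right) \left(14032 + 9387\right)\right) - 30566 = \left(24677 + \left(66 - 11931\right) \left(14032 + 9387\right)\right) - 30566 = \left(24677 - 277866435\right) - 30566 = -277841758 - 30566 = -277872324$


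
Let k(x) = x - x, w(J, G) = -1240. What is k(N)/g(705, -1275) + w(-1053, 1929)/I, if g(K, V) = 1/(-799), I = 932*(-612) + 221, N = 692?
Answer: 1240/570163 ≈ 0.0021748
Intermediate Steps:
I = -570163 (I = -570384 + 221 = -570163)
k(x) = 0
g(K, V) = -1/799
k(N)/g(705, -1275) + w(-1053, 1929)/I = 0/(-1/799) - 1240/(-570163) = 0*(-799) - 1240*(-1/570163) = 0 + 1240/570163 = 1240/570163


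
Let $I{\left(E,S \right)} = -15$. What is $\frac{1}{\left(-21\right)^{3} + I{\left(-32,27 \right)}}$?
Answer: $- \frac{1}{9276} \approx -0.00010781$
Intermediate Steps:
$\frac{1}{\left(-21\right)^{3} + I{\left(-32,27 \right)}} = \frac{1}{\left(-21\right)^{3} - 15} = \frac{1}{-9261 - 15} = \frac{1}{-9276} = - \frac{1}{9276}$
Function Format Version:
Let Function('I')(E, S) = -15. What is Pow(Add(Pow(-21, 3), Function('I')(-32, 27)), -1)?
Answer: Rational(-1, 9276) ≈ -0.00010781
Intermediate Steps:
Pow(Add(Pow(-21, 3), Function('I')(-32, 27)), -1) = Pow(Add(Pow(-21, 3), -15), -1) = Pow(Add(-9261, -15), -1) = Pow(-9276, -1) = Rational(-1, 9276)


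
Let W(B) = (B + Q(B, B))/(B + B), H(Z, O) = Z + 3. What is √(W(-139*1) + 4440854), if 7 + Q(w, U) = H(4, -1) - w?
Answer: √4440854 ≈ 2107.3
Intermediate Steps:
H(Z, O) = 3 + Z
Q(w, U) = -w (Q(w, U) = -7 + ((3 + 4) - w) = -7 + (7 - w) = -w)
W(B) = 0 (W(B) = (B - B)/(B + B) = 0/((2*B)) = 0*(1/(2*B)) = 0)
√(W(-139*1) + 4440854) = √(0 + 4440854) = √4440854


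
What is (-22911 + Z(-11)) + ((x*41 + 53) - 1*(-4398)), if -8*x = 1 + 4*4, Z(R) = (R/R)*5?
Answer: -148337/8 ≈ -18542.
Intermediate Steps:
Z(R) = 5 (Z(R) = 1*5 = 5)
x = -17/8 (x = -(1 + 4*4)/8 = -(1 + 16)/8 = -⅛*17 = -17/8 ≈ -2.1250)
(-22911 + Z(-11)) + ((x*41 + 53) - 1*(-4398)) = (-22911 + 5) + ((-17/8*41 + 53) - 1*(-4398)) = -22906 + ((-697/8 + 53) + 4398) = -22906 + (-273/8 + 4398) = -22906 + 34911/8 = -148337/8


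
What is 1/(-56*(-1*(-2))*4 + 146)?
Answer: -1/302 ≈ -0.0033113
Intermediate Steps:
1/(-56*(-1*(-2))*4 + 146) = 1/(-112*4 + 146) = 1/(-56*8 + 146) = 1/(-448 + 146) = 1/(-302) = -1/302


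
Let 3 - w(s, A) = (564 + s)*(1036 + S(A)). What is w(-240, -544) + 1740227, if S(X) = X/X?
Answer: 1404242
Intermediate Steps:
S(X) = 1
w(s, A) = -584865 - 1037*s (w(s, A) = 3 - (564 + s)*(1036 + 1) = 3 - (564 + s)*1037 = 3 - (584868 + 1037*s) = 3 + (-584868 - 1037*s) = -584865 - 1037*s)
w(-240, -544) + 1740227 = (-584865 - 1037*(-240)) + 1740227 = (-584865 + 248880) + 1740227 = -335985 + 1740227 = 1404242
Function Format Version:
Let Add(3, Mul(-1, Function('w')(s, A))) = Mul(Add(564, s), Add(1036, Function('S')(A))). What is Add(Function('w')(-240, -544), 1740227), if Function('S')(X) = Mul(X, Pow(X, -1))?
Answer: 1404242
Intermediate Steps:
Function('S')(X) = 1
Function('w')(s, A) = Add(-584865, Mul(-1037, s)) (Function('w')(s, A) = Add(3, Mul(-1, Mul(Add(564, s), Add(1036, 1)))) = Add(3, Mul(-1, Mul(Add(564, s), 1037))) = Add(3, Mul(-1, Add(584868, Mul(1037, s)))) = Add(3, Add(-584868, Mul(-1037, s))) = Add(-584865, Mul(-1037, s)))
Add(Function('w')(-240, -544), 1740227) = Add(Add(-584865, Mul(-1037, -240)), 1740227) = Add(Add(-584865, 248880), 1740227) = Add(-335985, 1740227) = 1404242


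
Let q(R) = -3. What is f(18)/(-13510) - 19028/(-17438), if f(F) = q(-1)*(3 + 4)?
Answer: 18388177/16827670 ≈ 1.0927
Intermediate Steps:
f(F) = -21 (f(F) = -3*(3 + 4) = -3*7 = -21)
f(18)/(-13510) - 19028/(-17438) = -21/(-13510) - 19028/(-17438) = -21*(-1/13510) - 19028*(-1/17438) = 3/1930 + 9514/8719 = 18388177/16827670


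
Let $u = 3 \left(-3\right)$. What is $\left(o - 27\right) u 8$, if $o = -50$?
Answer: $5544$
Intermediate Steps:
$u = -9$
$\left(o - 27\right) u 8 = \left(-50 - 27\right) \left(\left(-9\right) 8\right) = \left(-77\right) \left(-72\right) = 5544$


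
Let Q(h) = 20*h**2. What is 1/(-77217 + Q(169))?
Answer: 1/494003 ≈ 2.0243e-6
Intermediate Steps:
1/(-77217 + Q(169)) = 1/(-77217 + 20*169**2) = 1/(-77217 + 20*28561) = 1/(-77217 + 571220) = 1/494003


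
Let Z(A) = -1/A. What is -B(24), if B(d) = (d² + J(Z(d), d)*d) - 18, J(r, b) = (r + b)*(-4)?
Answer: 1742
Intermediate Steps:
J(r, b) = -4*b - 4*r (J(r, b) = (b + r)*(-4) = -4*b - 4*r)
B(d) = -18 + d² + d*(-4*d + 4/d) (B(d) = (d² + (-4*d - (-4)/d)*d) - 18 = (d² + (-4*d + 4/d)*d) - 18 = (d² + d*(-4*d + 4/d)) - 18 = -18 + d² + d*(-4*d + 4/d))
-B(24) = -(-14 - 3*24²) = -(-14 - 3*576) = -(-14 - 1728) = -1*(-1742) = 1742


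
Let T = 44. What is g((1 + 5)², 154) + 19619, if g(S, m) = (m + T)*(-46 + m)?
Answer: 41003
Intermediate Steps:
g(S, m) = (-46 + m)*(44 + m) (g(S, m) = (m + 44)*(-46 + m) = (44 + m)*(-46 + m) = (-46 + m)*(44 + m))
g((1 + 5)², 154) + 19619 = (-2024 + 154² - 2*154) + 19619 = (-2024 + 23716 - 308) + 19619 = 21384 + 19619 = 41003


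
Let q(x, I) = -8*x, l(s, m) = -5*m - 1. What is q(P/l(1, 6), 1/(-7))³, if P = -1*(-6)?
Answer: 110592/29791 ≈ 3.7123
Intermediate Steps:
l(s, m) = -1 - 5*m
P = 6
q(P/l(1, 6), 1/(-7))³ = (-48/(-1 - 5*6))³ = (-48/(-1 - 30))³ = (-48/(-31))³ = (-48*(-1)/31)³ = (-8*(-6/31))³ = (48/31)³ = 110592/29791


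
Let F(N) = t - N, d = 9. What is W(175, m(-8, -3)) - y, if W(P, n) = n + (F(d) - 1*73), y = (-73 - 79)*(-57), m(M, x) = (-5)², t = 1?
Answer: -8720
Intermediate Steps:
m(M, x) = 25
y = 8664 (y = -152*(-57) = 8664)
F(N) = 1 - N
W(P, n) = -81 + n (W(P, n) = n + ((1 - 1*9) - 1*73) = n + ((1 - 9) - 73) = n + (-8 - 73) = n - 81 = -81 + n)
W(175, m(-8, -3)) - y = (-81 + 25) - 1*8664 = -56 - 8664 = -8720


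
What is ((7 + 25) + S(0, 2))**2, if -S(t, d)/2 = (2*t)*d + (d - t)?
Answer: 784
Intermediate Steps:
S(t, d) = -2*d + 2*t - 4*d*t (S(t, d) = -2*((2*t)*d + (d - t)) = -2*(2*d*t + (d - t)) = -2*(d - t + 2*d*t) = -2*d + 2*t - 4*d*t)
((7 + 25) + S(0, 2))**2 = ((7 + 25) + (-2*2 + 2*0 - 4*2*0))**2 = (32 + (-4 + 0 + 0))**2 = (32 - 4)**2 = 28**2 = 784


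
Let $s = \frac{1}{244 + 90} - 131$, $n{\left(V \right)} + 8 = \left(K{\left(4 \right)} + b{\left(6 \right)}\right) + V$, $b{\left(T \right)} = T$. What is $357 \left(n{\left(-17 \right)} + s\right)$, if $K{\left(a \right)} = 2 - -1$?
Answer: $- \frac{17527629}{334} \approx -52478.0$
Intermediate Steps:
$K{\left(a \right)} = 3$ ($K{\left(a \right)} = 2 + 1 = 3$)
$n{\left(V \right)} = 1 + V$ ($n{\left(V \right)} = -8 + \left(\left(3 + 6\right) + V\right) = -8 + \left(9 + V\right) = 1 + V$)
$s = - \frac{43753}{334}$ ($s = \frac{1}{334} - 131 = - \frac{43753}{334} \approx -131.0$)
$357 \left(n{\left(-17 \right)} + s\right) = 357 \left(\left(1 - 17\right) - \frac{43753}{334}\right) = 357 \left(-16 - \frac{43753}{334}\right) = 357 \left(- \frac{49097}{334}\right) = - \frac{17527629}{334}$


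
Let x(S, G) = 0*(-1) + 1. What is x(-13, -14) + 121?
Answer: 122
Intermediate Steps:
x(S, G) = 1 (x(S, G) = 0 + 1 = 1)
x(-13, -14) + 121 = 1 + 121 = 122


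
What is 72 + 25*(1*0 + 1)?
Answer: 97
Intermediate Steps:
72 + 25*(1*0 + 1) = 72 + 25*(0 + 1) = 72 + 25*1 = 72 + 25 = 97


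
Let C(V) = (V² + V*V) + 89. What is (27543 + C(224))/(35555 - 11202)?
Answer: 127984/24353 ≈ 5.2554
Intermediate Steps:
C(V) = 89 + 2*V² (C(V) = (V² + V²) + 89 = 2*V² + 89 = 89 + 2*V²)
(27543 + C(224))/(35555 - 11202) = (27543 + (89 + 2*224²))/(35555 - 11202) = (27543 + (89 + 2*50176))/24353 = (27543 + (89 + 100352))*(1/24353) = (27543 + 100441)*(1/24353) = 127984*(1/24353) = 127984/24353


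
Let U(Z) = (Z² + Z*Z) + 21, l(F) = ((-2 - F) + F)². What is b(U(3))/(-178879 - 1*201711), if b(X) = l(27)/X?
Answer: -2/7421505 ≈ -2.6949e-7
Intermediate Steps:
l(F) = 4 (l(F) = (-2)² = 4)
U(Z) = 21 + 2*Z² (U(Z) = (Z² + Z²) + 21 = 2*Z² + 21 = 21 + 2*Z²)
b(X) = 4/X
b(U(3))/(-178879 - 1*201711) = (4/(21 + 2*3²))/(-178879 - 1*201711) = (4/(21 + 2*9))/(-178879 - 201711) = (4/(21 + 18))/(-380590) = (4/39)*(-1/380590) = -2/7421505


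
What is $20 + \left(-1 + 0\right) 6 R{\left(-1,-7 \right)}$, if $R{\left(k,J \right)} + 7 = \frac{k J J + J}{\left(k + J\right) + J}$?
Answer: $\frac{198}{5} \approx 39.6$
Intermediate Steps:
$R{\left(k,J \right)} = -7 + \frac{J + k J^{2}}{k + 2 J}$ ($R{\left(k,J \right)} = -7 + \frac{k J J + J}{\left(k + J\right) + J} = -7 + \frac{J k J + J}{\left(J + k\right) + J} = -7 + \frac{k J^{2} + J}{k + 2 J} = -7 + \frac{J + k J^{2}}{k + 2 J}$)
$20 + \left(-1 + 0\right) 6 R{\left(-1,-7 \right)} = 20 + \left(-1 + 0\right) 6 \frac{\left(-13\right) \left(-7\right) - -7 - \left(-7\right)^{2}}{-1 + 2 \left(-7\right)} = 20 + \left(-1\right) 6 \frac{91 + 7 - 49}{-1 - 14} = 20 - 6 \frac{91 + 7 - 49}{-15} = 20 - 6 \left(\left(- \frac{1}{15}\right) 49\right) = 20 - - \frac{98}{5} = 20 + \frac{98}{5} = \frac{198}{5}$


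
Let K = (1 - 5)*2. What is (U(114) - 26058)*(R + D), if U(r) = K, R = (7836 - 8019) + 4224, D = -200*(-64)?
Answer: -438977506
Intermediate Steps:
D = 12800
R = 4041 (R = -183 + 4224 = 4041)
K = -8 (K = -4*2 = -8)
U(r) = -8
(U(114) - 26058)*(R + D) = (-8 - 26058)*(4041 + 12800) = -26066*16841 = -438977506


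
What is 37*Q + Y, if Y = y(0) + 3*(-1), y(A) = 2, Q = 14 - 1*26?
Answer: -445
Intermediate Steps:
Q = -12 (Q = 14 - 26 = -12)
Y = -1 (Y = 2 + 3*(-1) = 2 - 3 = -1)
37*Q + Y = 37*(-12) - 1 = -444 - 1 = -445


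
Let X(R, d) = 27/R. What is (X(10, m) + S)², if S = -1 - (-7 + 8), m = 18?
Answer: 49/100 ≈ 0.49000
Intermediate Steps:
S = -2 (S = -1 - 1*1 = -1 - 1 = -2)
(X(10, m) + S)² = (27/10 - 2)² = (7/10)² = 49/100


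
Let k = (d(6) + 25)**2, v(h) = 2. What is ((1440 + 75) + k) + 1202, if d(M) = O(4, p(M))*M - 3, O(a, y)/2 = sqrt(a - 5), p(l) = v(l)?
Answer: 3057 + 528*I ≈ 3057.0 + 528.0*I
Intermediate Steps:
p(l) = 2
O(a, y) = 2*sqrt(-5 + a) (O(a, y) = 2*sqrt(a - 5) = 2*sqrt(-5 + a))
d(M) = -3 + 2*I*M (d(M) = (2*sqrt(-5 + 4))*M - 3 = (2*sqrt(-1))*M - 3 = (2*I)*M - 3 = 2*I*M - 3 = -3 + 2*I*M)
k = (22 + 12*I)**2 (k = ((-3 + 2*I*6) + 25)**2 = ((-3 + 12*I) + 25)**2 = (22 + 12*I)**2 ≈ 340.0 + 528.0*I)
((1440 + 75) + k) + 1202 = ((1440 + 75) + (340 + 528*I)) + 1202 = (1515 + (340 + 528*I)) + 1202 = (1855 + 528*I) + 1202 = 3057 + 528*I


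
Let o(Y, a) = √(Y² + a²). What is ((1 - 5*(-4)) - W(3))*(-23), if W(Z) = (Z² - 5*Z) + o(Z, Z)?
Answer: -621 + 69*√2 ≈ -523.42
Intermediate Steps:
W(Z) = Z² - 5*Z + √2*√(Z²) (W(Z) = (Z² - 5*Z) + √(Z² + Z²) = (Z² - 5*Z) + √(2*Z²) = (Z² - 5*Z) + √2*√(Z²) = Z² - 5*Z + √2*√(Z²))
((1 - 5*(-4)) - W(3))*(-23) = ((1 - 5*(-4)) - (3² - 5*3 + √2*√(3²)))*(-23) = ((1 + 20) - (9 - 15 + √2*√9))*(-23) = (21 - (9 - 15 + √2*3))*(-23) = (21 - (9 - 15 + 3*√2))*(-23) = (21 - (-6 + 3*√2))*(-23) = (21 + (6 - 3*√2))*(-23) = (27 - 3*√2)*(-23) = -621 + 69*√2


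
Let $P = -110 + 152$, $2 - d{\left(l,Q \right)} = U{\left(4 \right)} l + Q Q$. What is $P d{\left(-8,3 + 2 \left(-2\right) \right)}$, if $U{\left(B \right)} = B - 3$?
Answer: $378$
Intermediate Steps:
$U{\left(B \right)} = -3 + B$ ($U{\left(B \right)} = B - 3 = -3 + B$)
$d{\left(l,Q \right)} = 2 - l - Q^{2}$ ($d{\left(l,Q \right)} = 2 - \left(\left(-3 + 4\right) l + Q Q\right) = 2 - \left(1 l + Q^{2}\right) = 2 - \left(l + Q^{2}\right) = 2 - l - Q^{2}$)
$P = 42$
$P d{\left(-8,3 + 2 \left(-2\right) \right)} = 42 \left(2 - -8 - \left(3 + 2 \left(-2\right)\right)^{2}\right) = 42 \left(2 + 8 - \left(3 - 4\right)^{2}\right) = 42 \left(2 + 8 - \left(-1\right)^{2}\right) = 42 \left(2 + 8 - 1\right) = 42 \cdot 9 = 378$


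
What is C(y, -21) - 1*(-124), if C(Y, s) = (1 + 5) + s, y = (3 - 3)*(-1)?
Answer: 109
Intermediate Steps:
y = 0 (y = 0*(-1) = 0)
C(Y, s) = 6 + s
C(y, -21) - 1*(-124) = (6 - 21) - 1*(-124) = -15 + 124 = 109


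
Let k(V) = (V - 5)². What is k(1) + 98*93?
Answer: 9130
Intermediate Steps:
k(V) = (-5 + V)²
k(1) + 98*93 = (-5 + 1)² + 98*93 = (-4)² + 9114 = 16 + 9114 = 9130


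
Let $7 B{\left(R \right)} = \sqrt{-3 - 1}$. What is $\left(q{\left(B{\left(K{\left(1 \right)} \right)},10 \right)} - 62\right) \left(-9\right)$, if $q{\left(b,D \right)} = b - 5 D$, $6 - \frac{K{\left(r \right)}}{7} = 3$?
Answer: $1008 - \frac{18 i}{7} \approx 1008.0 - 2.5714 i$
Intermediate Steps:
$K{\left(r \right)} = 21$ ($K{\left(r \right)} = 42 - 21 = 21$)
$B{\left(R \right)} = \frac{2 i}{7}$ ($B{\left(R \right)} = \frac{\sqrt{-3 - 1}}{7} = \frac{\sqrt{-4}}{7} = \frac{2 i}{7}$)
$\left(q{\left(B{\left(K{\left(1 \right)} \right)},10 \right)} - 62\right) \left(-9\right) = \left(\left(\frac{2 i}{7} - 50\right) - 62\right) \left(-9\right) = \left(\left(-50 + \frac{2 i}{7}\right) - 62\right) \left(-9\right) = \left(-112 + \frac{2 i}{7}\right) \left(-9\right) = 1008 - \frac{18 i}{7}$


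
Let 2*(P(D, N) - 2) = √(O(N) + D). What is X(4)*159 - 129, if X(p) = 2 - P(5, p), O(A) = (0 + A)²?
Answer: -129 - 159*√21/2 ≈ -493.31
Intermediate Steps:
O(A) = A²
P(D, N) = 2 + √(D + N²)/2 (P(D, N) = 2 + √(N² + D)/2 = 2 + √(D + N²)/2)
X(p) = -√(5 + p²)/2 (X(p) = 2 - (2 + √(5 + p²)/2) = 2 + (-2 - √(5 + p²)/2) = -√(5 + p²)/2)
X(4)*159 - 129 = -√(5 + 4²)/2*159 - 129 = -√(5 + 16)/2*159 - 129 = -√21/2*159 - 129 = -159*√21/2 - 129 = -129 - 159*√21/2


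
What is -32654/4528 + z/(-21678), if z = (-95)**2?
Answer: -187184653/24539496 ≈ -7.6279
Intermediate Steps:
z = 9025
-32654/4528 + z/(-21678) = -32654/4528 + 9025/(-21678) = -32654*1/4528 + 9025*(-1/21678) = -16327/2264 - 9025/21678 = -187184653/24539496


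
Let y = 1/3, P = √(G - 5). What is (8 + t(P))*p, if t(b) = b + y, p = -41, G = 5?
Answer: -1025/3 ≈ -341.67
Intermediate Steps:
P = 0 (P = √(5 - 5) = √0 = 0)
y = ⅓ ≈ 0.33333
t(b) = ⅓ + b (t(b) = b + ⅓ = ⅓ + b)
(8 + t(P))*p = (8 + (⅓ + 0))*(-41) = (8 + ⅓)*(-41) = (25/3)*(-41) = -1025/3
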